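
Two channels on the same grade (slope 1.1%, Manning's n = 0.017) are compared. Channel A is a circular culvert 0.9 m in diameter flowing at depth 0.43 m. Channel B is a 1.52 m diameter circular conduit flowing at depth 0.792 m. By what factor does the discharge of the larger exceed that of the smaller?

4.69

Channel A: For a circular section of diameter D = 0.9 m at depth y = 0.43 m, the central angle is θ = 2 arccos(1 − 2y/D) = 3.053 rad. Then A = (D²/8)(θ − sin θ) = 0.3001 m² and P = Dθ/2 = 1.374 m. Hydraulic radius R = A/P = 0.3001/1.374 = 0.2185 m. Q_A = (1/0.017)·0.3001·0.2185^(2/3)·√0.011 = 0.6715 m³/s.
Channel B: For a circular section of diameter D = 1.52 m at depth y = 0.792 m, the central angle is θ = 2 arccos(1 − 2y/D) = 3.226 rad. Then A = (D²/8)(θ − sin θ) = 0.9559 m² and P = Dθ/2 = 2.452 m. Hydraulic radius R = A/P = 0.9559/2.452 = 0.3899 m. Q_B = (1/0.017)·0.9559·0.3899^(2/3)·√0.011 = 3.148 m³/s.
The larger discharge is 3.148 m³/s and the smaller is 0.6715 m³/s; the ratio is 4.69.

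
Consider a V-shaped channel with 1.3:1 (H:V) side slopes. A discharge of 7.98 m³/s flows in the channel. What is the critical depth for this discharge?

y_c = 1.5 m

At critical depth, Q² T / (g A³) = 1, i.e. A³/T = Q²/g = 7.98²/9.81 = 6.491.
Trying y = 1.13 m: A³/T = 1.557 — short.
Trying y = 1.71 m: A³/T = 12.35 — over.
Trying y = 1.5 m: A³/T = 6.417 — ≈ 6.491.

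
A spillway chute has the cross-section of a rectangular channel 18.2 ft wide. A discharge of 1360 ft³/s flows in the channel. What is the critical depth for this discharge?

For a rectangular channel, critical depth y_c = (q²/g)^(1/3) where q = Q/b = 1360/18.2 = 74.73 ft²/s.
So y_c = (74.73²/32.2)^(1/3) = 5.58 ft.

y_c = 5.58 ft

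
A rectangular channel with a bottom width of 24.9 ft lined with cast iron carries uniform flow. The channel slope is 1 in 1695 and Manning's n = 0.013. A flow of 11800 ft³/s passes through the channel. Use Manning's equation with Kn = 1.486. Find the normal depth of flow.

y_n = 38.3 ft

Manning's equation rearranged: A R^(2/3) = nQ / (1.486·√S) = 0.013 × 11800 / (1.486 × √0.00059) = 4250.
Try y = 45.5 ft: A R^(2/3) = 5180 — over.
Try y = 38.3 ft: A R^(2/3) = 4246 — matches.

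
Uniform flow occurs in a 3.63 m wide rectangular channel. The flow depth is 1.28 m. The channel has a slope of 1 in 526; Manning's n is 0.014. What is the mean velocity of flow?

V = 2.57 m/s

Flow area A = b·y = 3.63 × 1.28 = 4.646 m². Wetted perimeter P = b + 2y = 3.63 + 2×1.28 = 6.19 m.
Hydraulic radius R = A/P = 4.646/6.19 = 0.7506 m.
From Manning's equation, V = (1/n) R^(2/3) S^(1/2) = (1/0.014) × 0.7506^(2/3) × 0.001901^(1/2) = 2.57 m/s.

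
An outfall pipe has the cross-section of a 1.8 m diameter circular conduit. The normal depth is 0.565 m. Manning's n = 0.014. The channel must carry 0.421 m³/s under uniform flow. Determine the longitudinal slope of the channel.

S = 0.000341

For a circular section of diameter D = 1.8 m at depth y = 0.565 m, the central angle is θ = 2 arccos(1 − 2y/D) = 2.379 rad. Then A = (D²/8)(θ − sin θ) = 0.6836 m² and P = Dθ/2 = 2.141 m.
Hydraulic radius R = A/P = 0.6836/2.141 = 0.3193 m.
From Manning's equation, S = [nQ / (1 A R^(2/3))]² = [0.014 × 0.421 / (1 × 0.6836 × 0.3193^(2/3))]² = 0.000341.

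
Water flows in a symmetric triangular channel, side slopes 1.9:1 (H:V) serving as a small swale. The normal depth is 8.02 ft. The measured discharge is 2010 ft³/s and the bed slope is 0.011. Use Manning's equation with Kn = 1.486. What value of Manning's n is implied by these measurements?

n = 0.022

For a triangular section with side slope z = 1.9: A = zy² = 1.9×8.02² = 122.2 ft²; P = 2y√(1+z²) = 2×8.02×2.147 = 34.44 ft.
Hydraulic radius R = A/P = 122.2/34.44 = 3.549 ft.
Rearranging Manning's equation: n = (1.486/Q) A R^(2/3) S^(1/2) = (1.486/2010) × 122.2 × 3.549^(2/3) × √0.011 = 0.022.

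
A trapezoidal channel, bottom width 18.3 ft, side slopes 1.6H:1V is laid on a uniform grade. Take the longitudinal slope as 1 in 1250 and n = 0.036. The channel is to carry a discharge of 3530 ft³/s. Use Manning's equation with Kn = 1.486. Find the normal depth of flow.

y_n = 16 ft

Manning's equation rearranged: A R^(2/3) = nQ / (1.486·√S) = 0.036 × 3530 / (1.486 × √0.0008) = 3024.
Try y = 17.4 ft: A R^(2/3) = 3617 — high.
Try y = 16 ft: A R^(2/3) = 3023 — close enough.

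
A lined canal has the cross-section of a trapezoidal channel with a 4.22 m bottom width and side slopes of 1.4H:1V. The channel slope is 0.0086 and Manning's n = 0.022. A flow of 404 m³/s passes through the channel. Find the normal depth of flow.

y_n = 4.76 m

Manning's equation rearranged: A R^(2/3) = nQ / (1·√S) = 0.022 × 404 / (√0.0086) = 95.84.
Try y = 5.38 m: A R^(2/3) = 125 — high.
Try y = 4.76 m: A R^(2/3) = 95.81 — matches.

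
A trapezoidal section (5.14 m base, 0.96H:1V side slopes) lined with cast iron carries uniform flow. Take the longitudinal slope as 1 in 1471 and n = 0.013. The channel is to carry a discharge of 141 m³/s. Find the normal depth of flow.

y_n = 4.3 m

Manning's equation rearranged: A R^(2/3) = nQ / (1·√S) = 0.013 × 141 / (√0.0006798) = 70.3.
Trying y = 4.89 m: A R^(2/3) = 90.28 — too large.
Trying y = 4.3 m: A R^(2/3) = 70.16 — close enough.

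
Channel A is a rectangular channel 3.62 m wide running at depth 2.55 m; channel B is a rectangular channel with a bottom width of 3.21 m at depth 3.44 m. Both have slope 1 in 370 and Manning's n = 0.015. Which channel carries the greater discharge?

Channel A: Flow area A = b·y = 3.62 × 2.55 = 9.231 m². Wetted perimeter P = b + 2y = 3.62 + 2×2.55 = 8.72 m. Hydraulic radius R = A/P = 9.231/8.72 = 1.059 m. Q_A = (1/0.015)·9.231·1.059^(2/3)·√0.002703 = 33.23 m³/s.
Channel B: Flow area A = b·y = 3.21 × 3.44 = 11.04 m². Wetted perimeter P = b + 2y = 3.21 + 2×3.44 = 10.09 m. Hydraulic radius R = A/P = 11.04/10.09 = 1.094 m. Q_B = (1/0.015)·11.04·1.094^(2/3)·√0.002703 = 40.64 m³/s.
Q_A = 33.23 m³/s vs Q_B = 40.64 m³/s, so channel B carries more.

channel B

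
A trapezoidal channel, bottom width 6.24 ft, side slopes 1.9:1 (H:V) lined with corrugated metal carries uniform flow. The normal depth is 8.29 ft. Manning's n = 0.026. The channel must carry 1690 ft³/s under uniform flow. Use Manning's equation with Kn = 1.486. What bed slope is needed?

S = 0.0037

With bottom width b = 6.24 ft and side slope z = 1.9: A = (b + zy)y = (6.24 + 1.9×8.29)×8.29 = 182.3 ft²; P = b + 2y√(1+z²) = 6.24 + 2×8.29×2.147 = 41.84 ft.
Hydraulic radius R = A/P = 182.3/41.84 = 4.357 ft.
From Manning's equation, S = [nQ / (1.486 A R^(2/3))]² = [0.026 × 1690 / (1.486 × 182.3 × 4.357^(2/3))]² = 0.0037.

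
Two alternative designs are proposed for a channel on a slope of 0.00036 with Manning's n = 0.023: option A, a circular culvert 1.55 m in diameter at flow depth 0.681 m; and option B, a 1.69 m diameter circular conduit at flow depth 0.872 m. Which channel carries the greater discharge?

Channel A: For a circular section of diameter D = 1.55 m at depth y = 0.681 m, the central angle is θ = 2 arccos(1 − 2y/D) = 2.898 rad. Then A = (D²/8)(θ − sin θ) = 0.7981 m² and P = Dθ/2 = 2.246 m. Hydraulic radius R = A/P = 0.7981/2.246 = 0.3553 m. Q_A = (1/0.023)·0.7981·0.3553^(2/3)·√0.00036 = 0.3303 m³/s.
Channel B: For a circular section of diameter D = 1.69 m at depth y = 0.872 m, the central angle is θ = 2 arccos(1 − 2y/D) = 3.206 rad. Then A = (D²/8)(θ − sin θ) = 1.167 m² and P = Dθ/2 = 2.709 m. Hydraulic radius R = A/P = 1.167/2.709 = 0.4309 m. Q_B = (1/0.023)·1.167·0.4309^(2/3)·√0.00036 = 0.5493 m³/s.
Q_A = 0.3303 m³/s vs Q_B = 0.5493 m³/s, so channel B carries more.

channel B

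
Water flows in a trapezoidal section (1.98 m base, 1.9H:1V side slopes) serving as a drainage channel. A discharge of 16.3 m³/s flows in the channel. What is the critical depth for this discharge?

At critical depth, Q² T / (g A³) = 1, i.e. A³/T = Q²/g = 16.3²/9.81 = 27.08.
Try y = 1.63 m: A³/T = 69.33 — high.
Try y = 1.29 m: A³/T = 27.14 — close enough.

y_c = 1.29 m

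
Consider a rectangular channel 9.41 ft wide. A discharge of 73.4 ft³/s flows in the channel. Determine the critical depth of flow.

For a rectangular channel, critical depth y_c = (q²/g)^(1/3) where q = Q/b = 73.4/9.41 = 7.8 ft²/s.
So y_c = (7.8²/32.2)^(1/3) = 1.24 ft.

y_c = 1.24 ft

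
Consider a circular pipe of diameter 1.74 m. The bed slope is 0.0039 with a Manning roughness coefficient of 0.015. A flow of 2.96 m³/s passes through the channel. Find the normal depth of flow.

Manning's equation rearranged: A R^(2/3) = nQ / (1·√S) = 0.015 × 2.96 / (√0.0039) = 0.711.
Try y = 0.686 m: A R^(2/3) = 0.448 — too small.
Try y = 0.99 m: A R^(2/3) = 0.8443 — too large.
Try y = 0.891 m: A R^(2/3) = 0.7106 — ≈ 0.711.

y_n = 0.891 m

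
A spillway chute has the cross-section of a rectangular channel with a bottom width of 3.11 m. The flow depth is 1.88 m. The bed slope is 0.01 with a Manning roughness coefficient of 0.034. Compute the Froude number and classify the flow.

Flow area A = b·y = 3.11 × 1.88 = 5.847 m². Wetted perimeter P = b + 2y = 3.11 + 2×1.88 = 6.87 m.
Hydraulic radius R = A/P = 5.847/6.87 = 0.8511 m.
V = (1/n) R^(2/3) √S = (1/0.034) × 0.8511^(2/3) × √0.01 = 2.641 m/s. Hydraulic depth D_h = A/T = 5.847/3.11 = 1.88 m.
Froude number Fr = V/√(g·D_h) = 2.641/√(9.81×1.88) = 0.615, which is less than 1, so the flow is subcritical.

subcritical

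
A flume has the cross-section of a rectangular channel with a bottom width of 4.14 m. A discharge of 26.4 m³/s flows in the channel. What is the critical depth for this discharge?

y_c = 1.61 m

For a rectangular channel, critical depth y_c = (q²/g)^(1/3) where q = Q/b = 26.4/4.14 = 6.377 m²/s.
So y_c = (6.377²/9.81)^(1/3) = 1.61 m.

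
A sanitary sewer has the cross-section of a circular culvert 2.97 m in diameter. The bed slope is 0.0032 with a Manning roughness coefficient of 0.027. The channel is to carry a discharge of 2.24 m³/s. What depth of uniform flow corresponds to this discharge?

Manning's equation rearranged: A R^(2/3) = nQ / (1·√S) = 0.027 × 2.24 / (√0.0032) = 1.069.
At y = 1.08 m: A R^(2/3) = 1.605 — over.
At y = 0.746 m: A R^(2/3) = 0.7854 — short.
At y = 0.873 m: A R^(2/3) = 1.069 — ≈ 1.069.

y_n = 0.873 m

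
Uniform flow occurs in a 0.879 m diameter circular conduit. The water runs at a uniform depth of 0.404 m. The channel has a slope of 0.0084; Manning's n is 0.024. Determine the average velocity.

V = 1.34 m/s

For a circular section of diameter D = 0.879 m at depth y = 0.404 m, the central angle is θ = 2 arccos(1 − 2y/D) = 2.98 rad. Then A = (D²/8)(θ − sin θ) = 0.2722 m² and P = Dθ/2 = 1.31 m.
Hydraulic radius R = A/P = 0.2722/1.31 = 0.2079 m.
From Manning's equation, V = (1/n) R^(2/3) S^(1/2) = (1/0.024) × 0.2079^(2/3) × 0.0084^(1/2) = 1.34 m/s.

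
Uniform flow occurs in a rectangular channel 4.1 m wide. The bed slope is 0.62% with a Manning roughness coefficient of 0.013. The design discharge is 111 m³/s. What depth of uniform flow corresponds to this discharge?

Manning's equation rearranged: A R^(2/3) = nQ / (1·√S) = 0.013 × 111 / (√0.0062) = 18.33.
Try y = 2.53 m: A R^(2/3) = 11.27 — too small.
Try y = 4.4 m: A R^(2/3) = 22.56 — too large.
Try y = 3.71 m: A R^(2/3) = 18.31 — matches.

y_n = 3.71 m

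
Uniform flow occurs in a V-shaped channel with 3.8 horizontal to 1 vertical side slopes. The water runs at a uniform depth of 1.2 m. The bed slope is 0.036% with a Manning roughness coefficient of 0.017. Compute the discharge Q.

Q = 4.25 m³/s

For a triangular section with side slope z = 3.8: A = zy² = 3.8×1.2² = 5.472 m²; P = 2y√(1+z²) = 2×1.2×3.929 = 9.431 m.
Hydraulic radius R = A/P = 5.472/9.431 = 0.5802 m.
Manning's equation: Q = (1/n) A R^(2/3) S^(1/2) = (1/0.017) × 5.472 × 0.5802^(2/3) × 0.00036^(1/2) = 4.25 m³/s.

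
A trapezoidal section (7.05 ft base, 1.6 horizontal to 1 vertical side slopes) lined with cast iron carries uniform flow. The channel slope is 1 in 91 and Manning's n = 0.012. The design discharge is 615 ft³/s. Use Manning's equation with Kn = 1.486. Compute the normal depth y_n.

y_n = 2.77 ft

Manning's equation rearranged: A R^(2/3) = nQ / (1.486·√S) = 0.012 × 615 / (1.486 × √0.01099) = 47.38.
Trying y = 3.02 ft: A R^(2/3) = 55.92 — over.
Trying y = 2.24 ft: A R^(2/3) = 31.72 — short.
Trying y = 2.77 ft: A R^(2/3) = 47.36 — matches.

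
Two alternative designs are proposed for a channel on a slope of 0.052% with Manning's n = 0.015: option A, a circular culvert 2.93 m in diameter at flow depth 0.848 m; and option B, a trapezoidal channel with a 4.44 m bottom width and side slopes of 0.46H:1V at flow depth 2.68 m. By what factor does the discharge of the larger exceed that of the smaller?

Channel A: For a circular section of diameter D = 2.93 m at depth y = 0.848 m, the central angle is θ = 2 arccos(1 − 2y/D) = 2.272 rad. Then A = (D²/8)(θ − sin θ) = 1.618 m² and P = Dθ/2 = 3.329 m. Hydraulic radius R = A/P = 1.618/3.329 = 0.4862 m. Q_A = (1/0.015)·1.618·0.4862^(2/3)·√0.00052 = 1.521 m³/s.
Channel B: With bottom width b = 4.44 m and side slope z = 0.46: A = (b + zy)y = (4.44 + 0.46×2.68)×2.68 = 15.2 m²; P = b + 2y√(1+z²) = 4.44 + 2×2.68×1.101 = 10.34 m. Hydraulic radius R = A/P = 15.2/10.34 = 1.47 m. Q_B = (1/0.015)·15.2·1.47^(2/3)·√0.00052 = 29.89 m³/s.
The larger discharge is 29.89 m³/s and the smaller is 1.521 m³/s; the ratio is 19.6.

19.6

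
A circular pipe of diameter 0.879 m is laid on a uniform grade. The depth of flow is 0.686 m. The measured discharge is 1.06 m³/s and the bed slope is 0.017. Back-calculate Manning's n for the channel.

n = 0.0259

For a circular section of diameter D = 0.879 m at depth y = 0.686 m, the central angle is θ = 2 arccos(1 − 2y/D) = 4.332 rad. Then A = (D²/8)(θ − sin θ) = 0.5081 m² and P = Dθ/2 = 1.904 m.
Hydraulic radius R = A/P = 0.5081/1.904 = 0.2669 m.
Rearranging Manning's equation: n = (1/Q) A R^(2/3) S^(1/2) = (1/1.06) × 0.5081 × 0.2669^(2/3) × √0.017 = 0.0259.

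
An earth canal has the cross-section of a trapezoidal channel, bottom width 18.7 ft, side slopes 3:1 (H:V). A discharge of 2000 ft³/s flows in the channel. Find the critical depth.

y_c = 5.32 ft

At critical depth, Q² T / (g A³) = 1, i.e. A³/T = Q²/g = 2000²/32.2 = 124200.
At y = 3.72 ft: A³/T = 33410 — short.
At y = 5.76 ft: A³/T = 167100 — over.
At y = 5.32 ft: A³/T = 123900 — close enough.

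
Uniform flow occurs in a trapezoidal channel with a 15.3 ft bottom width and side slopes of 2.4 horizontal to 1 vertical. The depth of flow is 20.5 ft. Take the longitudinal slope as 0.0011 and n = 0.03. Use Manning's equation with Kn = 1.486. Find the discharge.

Q = 10600 ft³/s

With bottom width b = 15.3 ft and side slope z = 2.4: A = (b + zy)y = (15.3 + 2.4×20.5)×20.5 = 1322 ft²; P = b + 2y√(1+z²) = 15.3 + 2×20.5×2.6 = 121.9 ft.
Hydraulic radius R = A/P = 1322/121.9 = 10.85 ft.
Manning's equation: Q = (1.486/n) A R^(2/3) S^(1/2) = (1.486/0.03) × 1322 × 10.85^(2/3) × 0.0011^(1/2) = 10600 ft³/s.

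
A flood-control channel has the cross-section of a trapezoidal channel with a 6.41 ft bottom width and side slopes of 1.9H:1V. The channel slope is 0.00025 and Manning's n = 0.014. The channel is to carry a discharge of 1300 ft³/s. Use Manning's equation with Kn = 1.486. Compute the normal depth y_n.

Manning's equation rearranged: A R^(2/3) = nQ / (1.486·√S) = 0.014 × 1300 / (1.486 × √0.00025) = 774.6.
Trying y = 7.61 ft: A R^(2/3) = 404.4 — too small.
Trying y = 11.1 ft: A R^(2/3) = 967.7 — too large.
Trying y = 10.1 ft: A R^(2/3) = 775.5 — close enough.

y_n = 10.1 ft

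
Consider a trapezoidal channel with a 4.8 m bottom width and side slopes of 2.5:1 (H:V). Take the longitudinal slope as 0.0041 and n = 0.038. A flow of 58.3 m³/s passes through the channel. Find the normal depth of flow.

Manning's equation rearranged: A R^(2/3) = nQ / (1·√S) = 0.038 × 58.3 / (√0.0041) = 34.6.
Try y = 2.66 m: A R^(2/3) = 41.54 — too large.
Try y = 1.66 m: A R^(2/3) = 15.65 — too small.
Try y = 2.44 m: A R^(2/3) = 34.58 — ≈ 34.6.

y_n = 2.44 m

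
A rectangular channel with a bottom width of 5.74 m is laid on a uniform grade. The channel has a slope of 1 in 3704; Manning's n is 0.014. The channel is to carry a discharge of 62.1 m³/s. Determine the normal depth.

y_n = 5.94 m

Manning's equation rearranged: A R^(2/3) = nQ / (1·√S) = 0.014 × 62.1 / (√0.00027) = 52.91.
At y = 4.64 m: A R^(2/3) = 39.02 — too small.
At y = 5.94 m: A R^(2/3) = 52.95 — ≈ 52.91.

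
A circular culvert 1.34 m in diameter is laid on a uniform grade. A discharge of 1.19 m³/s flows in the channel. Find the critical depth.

y_c = 0.574 m

At critical depth, Q² T / (g A³) = 1, i.e. A³/T = Q²/g = 1.19²/9.81 = 0.1444.
Trying y = 0.658 m: A³/T = 0.2442 — over.
Trying y = 0.574 m: A³/T = 0.1448 — matches.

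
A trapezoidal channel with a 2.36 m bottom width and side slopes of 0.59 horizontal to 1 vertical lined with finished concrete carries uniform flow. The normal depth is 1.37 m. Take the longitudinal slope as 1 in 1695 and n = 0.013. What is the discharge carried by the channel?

Q = 6.89 m³/s

With bottom width b = 2.36 m and side slope z = 0.59: A = (b + zy)y = (2.36 + 0.59×1.37)×1.37 = 4.341 m²; P = b + 2y√(1+z²) = 2.36 + 2×1.37×1.161 = 5.541 m.
Hydraulic radius R = A/P = 4.341/5.541 = 0.7833 m.
Manning's equation: Q = (1/n) A R^(2/3) S^(1/2) = (1/0.013) × 4.341 × 0.7833^(2/3) × 0.00059^(1/2) = 6.89 m³/s.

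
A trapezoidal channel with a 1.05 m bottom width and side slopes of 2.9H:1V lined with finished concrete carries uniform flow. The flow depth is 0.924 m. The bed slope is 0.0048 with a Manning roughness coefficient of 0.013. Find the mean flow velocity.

With bottom width b = 1.05 m and side slope z = 2.9: A = (b + zy)y = (1.05 + 2.9×0.924)×0.924 = 3.446 m²; P = b + 2y√(1+z²) = 1.05 + 2×0.924×3.068 = 6.719 m.
Hydraulic radius R = A/P = 3.446/6.719 = 0.5129 m.
From Manning's equation, V = (1/n) R^(2/3) S^(1/2) = (1/0.013) × 0.5129^(2/3) × 0.0048^(1/2) = 3.41 m/s.

V = 3.41 m/s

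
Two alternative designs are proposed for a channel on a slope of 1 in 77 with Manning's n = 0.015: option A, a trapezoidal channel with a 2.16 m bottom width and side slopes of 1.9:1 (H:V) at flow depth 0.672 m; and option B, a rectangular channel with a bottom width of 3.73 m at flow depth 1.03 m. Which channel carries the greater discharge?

Channel A: With bottom width b = 2.16 m and side slope z = 1.9: A = (b + zy)y = (2.16 + 1.9×0.672)×0.672 = 2.31 m²; P = b + 2y√(1+z²) = 2.16 + 2×0.672×2.147 = 5.046 m. Hydraulic radius R = A/P = 2.31/5.046 = 0.4577 m. Q_A = (1/0.015)·2.31·0.4577^(2/3)·√0.01299 = 10.42 m³/s.
Channel B: Flow area A = b·y = 3.73 × 1.03 = 3.842 m². Wetted perimeter P = b + 2y = 3.73 + 2×1.03 = 5.79 m. Hydraulic radius R = A/P = 3.842/5.79 = 0.6635 m. Q_B = (1/0.015)·3.842·0.6635^(2/3)·√0.01299 = 22.21 m³/s.
Q_A = 10.42 m³/s vs Q_B = 22.21 m³/s, so channel B carries more.

channel B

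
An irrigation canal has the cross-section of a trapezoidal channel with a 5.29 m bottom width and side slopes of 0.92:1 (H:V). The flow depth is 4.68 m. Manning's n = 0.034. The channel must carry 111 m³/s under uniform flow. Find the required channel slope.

S = 0.00209

With bottom width b = 5.29 m and side slope z = 0.92: A = (b + zy)y = (5.29 + 0.92×4.68)×4.68 = 44.91 m²; P = b + 2y√(1+z²) = 5.29 + 2×4.68×1.359 = 18.01 m.
Hydraulic radius R = A/P = 44.91/18.01 = 2.494 m.
From Manning's equation, S = [nQ / (1 A R^(2/3))]² = [0.034 × 111 / (1 × 44.91 × 2.494^(2/3))]² = 0.00209.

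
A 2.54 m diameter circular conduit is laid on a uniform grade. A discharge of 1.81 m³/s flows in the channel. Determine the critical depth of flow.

y_c = 0.591 m

At critical depth, Q² T / (g A³) = 1, i.e. A³/T = Q²/g = 1.81²/9.81 = 0.334.
Trying y = 0.502 m: A³/T = 0.1764 — short.
Trying y = 0.687 m: A³/T = 0.6004 — over.
Trying y = 0.591 m: A³/T = 0.334 — matches.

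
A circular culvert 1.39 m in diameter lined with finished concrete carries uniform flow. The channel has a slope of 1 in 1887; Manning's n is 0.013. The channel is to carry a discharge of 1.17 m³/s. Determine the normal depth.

y_n = 1.01 m

Manning's equation rearranged: A R^(2/3) = nQ / (1·√S) = 0.013 × 1.17 / (√0.0005299) = 0.6607.
At y = 1.24 m: A R^(2/3) = 0.7963 — too large.
At y = 0.721 m: A R^(2/3) = 0.3989 — too small.
At y = 1.01 m: A R^(2/3) = 0.6585 — ≈ 0.6607.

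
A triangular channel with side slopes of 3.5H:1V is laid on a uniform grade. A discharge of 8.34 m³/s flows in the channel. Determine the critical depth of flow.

At critical depth, Q² T / (g A³) = 1, i.e. A³/T = Q²/g = 8.34²/9.81 = 7.09.
Try y = 1.3 m: A³/T = 22.74 — high.
Try y = 1.03 m: A³/T = 7.101 — ≈ 7.09.

y_c = 1.03 m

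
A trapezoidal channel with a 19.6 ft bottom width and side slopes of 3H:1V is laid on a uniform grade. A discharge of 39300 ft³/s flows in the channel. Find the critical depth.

At critical depth, Q² T / (g A³) = 1, i.e. A³/T = Q²/g = 39300²/32.2 = 47970000.
Trying y = 25.4 ft: A³/T = 83770000 — over.
Trying y = 17.9 ft: A³/T = 17790000 — short.
Trying y = 22.4 ft: A³/T = 47730000 — ≈ 47970000.

y_c = 22.4 ft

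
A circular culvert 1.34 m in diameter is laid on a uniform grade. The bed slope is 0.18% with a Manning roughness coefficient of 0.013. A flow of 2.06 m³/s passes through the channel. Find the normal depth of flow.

y_n = 1.02 m

Manning's equation rearranged: A R^(2/3) = nQ / (1·√S) = 0.013 × 2.06 / (√0.0018) = 0.6312.
Trying y = 0.738 m: A R^(2/3) = 0.3993 — too small.
Trying y = 1.02 m: A R^(2/3) = 0.6309 — matches.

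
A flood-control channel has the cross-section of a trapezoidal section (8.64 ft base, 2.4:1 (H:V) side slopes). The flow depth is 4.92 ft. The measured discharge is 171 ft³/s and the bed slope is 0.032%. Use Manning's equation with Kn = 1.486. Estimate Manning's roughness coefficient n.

With bottom width b = 8.64 ft and side slope z = 2.4: A = (b + zy)y = (8.64 + 2.4×4.92)×4.92 = 100.6 ft²; P = b + 2y√(1+z²) = 8.64 + 2×4.92×2.6 = 34.22 ft.
Hydraulic radius R = A/P = 100.6/34.22 = 2.94 ft.
Rearranging Manning's equation: n = (1.486/Q) A R^(2/3) S^(1/2) = (1.486/171) × 100.6 × 2.94^(2/3) × √0.00032 = 0.0321.

n = 0.0321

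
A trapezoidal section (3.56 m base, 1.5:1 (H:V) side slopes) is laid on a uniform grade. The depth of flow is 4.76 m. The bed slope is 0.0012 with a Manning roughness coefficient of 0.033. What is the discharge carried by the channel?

Q = 97.4 m³/s

With bottom width b = 3.56 m and side slope z = 1.5: A = (b + zy)y = (3.56 + 1.5×4.76)×4.76 = 50.93 m²; P = b + 2y√(1+z²) = 3.56 + 2×4.76×1.803 = 20.72 m.
Hydraulic radius R = A/P = 50.93/20.72 = 2.458 m.
Manning's equation: Q = (1/n) A R^(2/3) S^(1/2) = (1/0.033) × 50.93 × 2.458^(2/3) × 0.0012^(1/2) = 97.4 m³/s.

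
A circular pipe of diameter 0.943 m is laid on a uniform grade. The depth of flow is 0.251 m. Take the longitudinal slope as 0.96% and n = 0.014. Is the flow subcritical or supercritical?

For a circular section of diameter D = 0.943 m at depth y = 0.251 m, the central angle is θ = 2 arccos(1 − 2y/D) = 2.168 rad. Then A = (D²/8)(θ − sin θ) = 0.1491 m² and P = Dθ/2 = 1.022 m.
Hydraulic radius R = A/P = 0.1491/1.022 = 0.1459 m.
V = (1/n) R^(2/3) √S = (1/0.014) × 0.1459^(2/3) × √0.0096 = 1.939 m/s. Hydraulic depth D_h = A/T = 0.1491/0.8335 = 0.1789 m.
Froude number Fr = V/√(g·D_h) = 1.939/√(9.81×0.1789) = 1.46, which is greater than 1, so the flow is supercritical.

supercritical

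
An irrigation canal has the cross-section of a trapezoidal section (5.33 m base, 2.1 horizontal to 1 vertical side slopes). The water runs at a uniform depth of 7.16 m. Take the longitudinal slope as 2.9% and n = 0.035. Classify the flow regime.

supercritical

With bottom width b = 5.33 m and side slope z = 2.1: A = (b + zy)y = (5.33 + 2.1×7.16)×7.16 = 145.8 m²; P = b + 2y√(1+z²) = 5.33 + 2×7.16×2.326 = 38.64 m.
Hydraulic radius R = A/P = 145.8/38.64 = 3.774 m.
V = (1/n) R^(2/3) √S = (1/0.035) × 3.774^(2/3) × √0.029 = 11.79 m/s. Hydraulic depth D_h = A/T = 145.8/35.4 = 4.119 m.
Froude number Fr = V/√(g·D_h) = 11.79/√(9.81×4.119) = 1.86, which is greater than 1, so the flow is supercritical.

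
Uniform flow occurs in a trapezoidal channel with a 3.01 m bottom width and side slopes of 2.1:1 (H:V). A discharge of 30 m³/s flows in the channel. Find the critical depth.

At critical depth, Q² T / (g A³) = 1, i.e. A³/T = Q²/g = 30²/9.81 = 91.74.
Trying y = 1.3 m: A³/T = 49.05 — low.
Trying y = 1.53 m: A³/T = 91.47 — matches.

y_c = 1.53 m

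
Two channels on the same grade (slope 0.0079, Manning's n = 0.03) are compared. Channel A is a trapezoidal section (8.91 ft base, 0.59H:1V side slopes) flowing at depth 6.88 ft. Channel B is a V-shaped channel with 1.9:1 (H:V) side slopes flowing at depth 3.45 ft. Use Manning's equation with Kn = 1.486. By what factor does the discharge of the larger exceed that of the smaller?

6.97

Channel A: With bottom width b = 8.91 ft and side slope z = 0.59: A = (b + zy)y = (8.91 + 0.59×6.88)×6.88 = 89.23 ft²; P = b + 2y√(1+z²) = 8.91 + 2×6.88×1.161 = 24.89 ft. Hydraulic radius R = A/P = 89.23/24.89 = 3.585 ft. Q_A = (1.486/0.03)·89.23·3.585^(2/3)·√0.0079 = 920.2 ft³/s.
Channel B: For a triangular section with side slope z = 1.9: A = zy² = 1.9×3.45² = 22.61 ft²; P = 2y√(1+z²) = 2×3.45×2.147 = 14.81 ft. Hydraulic radius R = A/P = 22.61/14.81 = 1.526 ft. Q_B = (1.486/0.03)·22.61·1.526^(2/3)·√0.0079 = 132 ft³/s.
The larger discharge is 920.2 ft³/s and the smaller is 132 ft³/s; the ratio is 6.97.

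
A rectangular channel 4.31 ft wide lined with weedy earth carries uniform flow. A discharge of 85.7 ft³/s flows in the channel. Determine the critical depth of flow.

For a rectangular channel, critical depth y_c = (q²/g)^(1/3) where q = Q/b = 85.7/4.31 = 19.88 ft²/s.
So y_c = (19.88²/32.2)^(1/3) = 2.31 ft.

y_c = 2.31 ft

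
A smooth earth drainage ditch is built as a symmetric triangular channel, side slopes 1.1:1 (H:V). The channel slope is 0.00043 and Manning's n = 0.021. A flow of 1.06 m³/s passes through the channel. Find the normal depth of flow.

Manning's equation rearranged: A R^(2/3) = nQ / (1·√S) = 0.021 × 1.06 / (√0.00043) = 1.073.
Try y = 1.07 m: A R^(2/3) = 0.679 — low.
Try y = 1.39 m: A R^(2/3) = 1.364 — high.
Try y = 1.27 m: A R^(2/3) = 1.072 — close enough.

y_n = 1.27 m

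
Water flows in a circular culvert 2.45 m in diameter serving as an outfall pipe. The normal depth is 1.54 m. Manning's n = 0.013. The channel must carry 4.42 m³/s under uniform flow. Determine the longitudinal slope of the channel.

For a circular section of diameter D = 2.45 m at depth y = 1.54 m, the central angle is θ = 2 arccos(1 − 2y/D) = 3.662 rad. Then A = (D²/8)(θ − sin θ) = 3.12 m² and P = Dθ/2 = 4.486 m.
Hydraulic radius R = A/P = 3.12/4.486 = 0.6956 m.
From Manning's equation, S = [nQ / (1 A R^(2/3))]² = [0.013 × 4.42 / (1 × 3.12 × 0.6956^(2/3))]² = 0.00055.

S = 0.00055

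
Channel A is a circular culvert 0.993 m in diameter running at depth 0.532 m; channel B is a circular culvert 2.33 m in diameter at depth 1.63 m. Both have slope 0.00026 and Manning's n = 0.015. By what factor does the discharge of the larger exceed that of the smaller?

Channel A: For a circular section of diameter D = 0.993 m at depth y = 0.532 m, the central angle is θ = 2 arccos(1 − 2y/D) = 3.285 rad. Then A = (D²/8)(θ − sin θ) = 0.4224 m² and P = Dθ/2 = 1.631 m. Hydraulic radius R = A/P = 0.4224/1.631 = 0.259 m. Q_A = (1/0.015)·0.4224·0.259^(2/3)·√0.00026 = 0.1845 m³/s.
Channel B: For a circular section of diameter D = 2.33 m at depth y = 1.63 m, the central angle is θ = 2 arccos(1 − 2y/D) = 3.963 rad. Then A = (D²/8)(θ − sin θ) = 3.186 m² and P = Dθ/2 = 4.617 m. Hydraulic radius R = A/P = 3.186/4.617 = 0.6901 m. Q_B = (1/0.015)·3.186·0.6901^(2/3)·√0.00026 = 2.674 m³/s.
The larger discharge is 2.674 m³/s and the smaller is 0.1845 m³/s; the ratio is 14.5.

14.5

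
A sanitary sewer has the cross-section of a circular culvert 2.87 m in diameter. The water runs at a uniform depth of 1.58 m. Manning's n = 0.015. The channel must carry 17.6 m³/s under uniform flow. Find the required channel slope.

S = 0.00753

For a circular section of diameter D = 2.87 m at depth y = 1.58 m, the central angle is θ = 2 arccos(1 − 2y/D) = 3.344 rad. Then A = (D²/8)(θ − sin θ) = 3.65 m² and P = Dθ/2 = 4.799 m.
Hydraulic radius R = A/P = 3.65/4.799 = 0.7606 m.
From Manning's equation, S = [nQ / (1 A R^(2/3))]² = [0.015 × 17.6 / (1 × 3.65 × 0.7606^(2/3))]² = 0.00753.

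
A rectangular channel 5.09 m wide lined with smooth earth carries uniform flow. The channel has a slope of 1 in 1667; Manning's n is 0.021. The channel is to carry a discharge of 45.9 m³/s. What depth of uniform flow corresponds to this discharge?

Manning's equation rearranged: A R^(2/3) = nQ / (1·√S) = 0.021 × 45.9 / (√0.0005999) = 39.35.
Try y = 4.36 m: A R^(2/3) = 30.45 — short.
Try y = 6.85 m: A R^(2/3) = 52.65 — over.
Try y = 5.37 m: A R^(2/3) = 39.34 — matches.

y_n = 5.37 m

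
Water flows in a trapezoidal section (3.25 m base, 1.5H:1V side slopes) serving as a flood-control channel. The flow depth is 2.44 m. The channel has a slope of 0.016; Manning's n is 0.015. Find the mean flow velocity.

V = 10.6 m/s

With bottom width b = 3.25 m and side slope z = 1.5: A = (b + zy)y = (3.25 + 1.5×2.44)×2.44 = 16.86 m²; P = b + 2y√(1+z²) = 3.25 + 2×2.44×1.803 = 12.05 m.
Hydraulic radius R = A/P = 16.86/12.05 = 1.399 m.
From Manning's equation, V = (1/n) R^(2/3) S^(1/2) = (1/0.015) × 1.399^(2/3) × 0.016^(1/2) = 10.6 m/s.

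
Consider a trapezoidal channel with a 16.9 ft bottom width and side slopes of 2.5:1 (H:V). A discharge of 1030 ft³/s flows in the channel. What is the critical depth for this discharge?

y_c = 3.97 ft

At critical depth, Q² T / (g A³) = 1, i.e. A³/T = Q²/g = 1030²/32.2 = 32950.
At y = 4.81 ft: A³/T = 65770 — over.
At y = 3.97 ft: A³/T = 32860 — matches.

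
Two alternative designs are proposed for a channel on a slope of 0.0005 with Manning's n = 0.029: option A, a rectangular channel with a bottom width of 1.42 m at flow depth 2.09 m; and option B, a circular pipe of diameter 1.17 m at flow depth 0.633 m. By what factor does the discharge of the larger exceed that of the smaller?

7.19

Channel A: Flow area A = b·y = 1.42 × 2.09 = 2.968 m². Wetted perimeter P = b + 2y = 1.42 + 2×2.09 = 5.6 m. Hydraulic radius R = A/P = 2.968/5.6 = 0.53 m. Q_A = (1/0.029)·2.968·0.53^(2/3)·√0.0005 = 1.499 m³/s.
Channel B: For a circular section of diameter D = 1.17 m at depth y = 0.633 m, the central angle is θ = 2 arccos(1 − 2y/D) = 3.306 rad. Then A = (D²/8)(θ − sin θ) = 0.5937 m² and P = Dθ/2 = 1.934 m. Hydraulic radius R = A/P = 0.5937/1.934 = 0.307 m. Q_B = (1/0.029)·0.5937·0.307^(2/3)·√0.0005 = 0.2083 m³/s.
The larger discharge is 1.499 m³/s and the smaller is 0.2083 m³/s; the ratio is 7.19.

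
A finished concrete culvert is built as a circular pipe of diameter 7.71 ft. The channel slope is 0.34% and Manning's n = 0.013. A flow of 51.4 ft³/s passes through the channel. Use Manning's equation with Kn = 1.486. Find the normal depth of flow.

Manning's equation rearranged: A R^(2/3) = nQ / (1.486·√S) = 0.013 × 51.4 / (1.486 × √0.0034) = 7.712.
Try y = 1.26 ft: A R^(2/3) = 4.194 — low.
Try y = 2.01 ft: A R^(2/3) = 10.76 — high.
Try y = 1.7 ft: A R^(2/3) = 7.709 — matches.

y_n = 1.7 ft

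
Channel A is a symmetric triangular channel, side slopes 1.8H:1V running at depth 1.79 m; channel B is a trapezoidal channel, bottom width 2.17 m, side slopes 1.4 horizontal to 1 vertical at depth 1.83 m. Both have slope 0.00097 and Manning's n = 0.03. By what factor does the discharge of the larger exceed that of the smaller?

1.8

Channel A: For a triangular section with side slope z = 1.8: A = zy² = 1.8×1.79² = 5.767 m²; P = 2y√(1+z²) = 2×1.79×2.059 = 7.372 m. Hydraulic radius R = A/P = 5.767/7.372 = 0.7824 m. Q_A = (1/0.03)·5.767·0.7824^(2/3)·√0.00097 = 5.084 m³/s.
Channel B: With bottom width b = 2.17 m and side slope z = 1.4: A = (b + zy)y = (2.17 + 1.4×1.83)×1.83 = 8.66 m²; P = b + 2y√(1+z²) = 2.17 + 2×1.83×1.72 = 8.467 m. Hydraulic radius R = A/P = 8.66/8.467 = 1.023 m. Q_B = (1/0.03)·8.66·1.023^(2/3)·√0.00097 = 9.126 m³/s.
The larger discharge is 9.126 m³/s and the smaller is 5.084 m³/s; the ratio is 1.8.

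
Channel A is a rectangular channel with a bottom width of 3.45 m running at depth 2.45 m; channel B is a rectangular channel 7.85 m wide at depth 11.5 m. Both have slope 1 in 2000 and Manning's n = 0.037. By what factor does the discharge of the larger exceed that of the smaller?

21.7

Channel A: Flow area A = b·y = 3.45 × 2.45 = 8.453 m². Wetted perimeter P = b + 2y = 3.45 + 2×2.45 = 8.35 m. Hydraulic radius R = A/P = 8.453/8.35 = 1.012 m. Q_A = (1/0.037)·8.453·1.012^(2/3)·√0.0005 = 5.15 m³/s.
Channel B: Flow area A = b·y = 7.85 × 11.5 = 90.27 m². Wetted perimeter P = b + 2y = 7.85 + 2×11.5 = 30.85 m. Hydraulic radius R = A/P = 90.27/30.85 = 2.926 m. Q_B = (1/0.037)·90.27·2.926^(2/3)·√0.0005 = 111.6 m³/s.
The larger discharge is 111.6 m³/s and the smaller is 5.15 m³/s; the ratio is 21.7.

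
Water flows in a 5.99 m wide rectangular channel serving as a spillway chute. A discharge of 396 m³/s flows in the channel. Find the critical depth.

y_c = 7.64 m

For a rectangular channel, critical depth y_c = (q²/g)^(1/3) where q = Q/b = 396/5.99 = 66.11 m²/s.
So y_c = (66.11²/9.81)^(1/3) = 7.64 m.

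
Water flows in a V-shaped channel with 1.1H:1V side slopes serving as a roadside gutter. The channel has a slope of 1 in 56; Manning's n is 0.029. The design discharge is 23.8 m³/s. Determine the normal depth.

Manning's equation rearranged: A R^(2/3) = nQ / (1·√S) = 0.029 × 23.8 / (√0.01786) = 5.165.
At y = 1.64 m: A R^(2/3) = 2.12 — low.
At y = 2.29 m: A R^(2/3) = 5.165 — close enough.

y_n = 2.29 m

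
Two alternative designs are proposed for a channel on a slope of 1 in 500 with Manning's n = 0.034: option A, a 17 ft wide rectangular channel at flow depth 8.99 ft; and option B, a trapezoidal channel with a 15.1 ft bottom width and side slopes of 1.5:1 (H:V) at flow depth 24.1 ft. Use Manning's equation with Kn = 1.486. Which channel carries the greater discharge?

channel B

Channel A: Flow area A = b·y = 17 × 8.99 = 152.8 ft². Wetted perimeter P = b + 2y = 17 + 2×8.99 = 34.98 ft. Hydraulic radius R = A/P = 152.8/34.98 = 4.369 ft. Q_A = (1.486/0.034)·152.8·4.369^(2/3)·√0.002 = 798.3 ft³/s.
Channel B: With bottom width b = 15.1 ft and side slope z = 1.5: A = (b + zy)y = (15.1 + 1.5×24.1)×24.1 = 1235 ft²; P = b + 2y√(1+z²) = 15.1 + 2×24.1×1.803 = 102 ft. Hydraulic radius R = A/P = 1235/102 = 12.11 ft. Q_B = (1.486/0.034)·1235·12.11^(2/3)·√0.002 = 12730 ft³/s.
Q_A = 798.3 ft³/s vs Q_B = 12730 ft³/s, so channel B carries more.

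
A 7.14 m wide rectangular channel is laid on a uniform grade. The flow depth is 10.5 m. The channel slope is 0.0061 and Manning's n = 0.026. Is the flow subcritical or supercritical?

Flow area A = b·y = 7.14 × 10.5 = 74.97 m². Wetted perimeter P = b + 2y = 7.14 + 2×10.5 = 28.14 m.
Hydraulic radius R = A/P = 74.97/28.14 = 2.664 m.
V = (1/n) R^(2/3) √S = (1/0.026) × 2.664^(2/3) × √0.0061 = 5.773 m/s. Hydraulic depth D_h = A/T = 74.97/7.14 = 10.5 m.
Froude number Fr = V/√(g·D_h) = 5.773/√(9.81×10.5) = 0.569, which is less than 1, so the flow is subcritical.

subcritical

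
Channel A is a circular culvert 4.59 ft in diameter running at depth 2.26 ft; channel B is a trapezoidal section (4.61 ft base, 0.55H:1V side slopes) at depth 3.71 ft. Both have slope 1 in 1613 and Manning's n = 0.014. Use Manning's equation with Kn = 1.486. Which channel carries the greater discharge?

channel B

Channel A: For a circular section of diameter D = 4.59 ft at depth y = 2.26 ft, the central angle is θ = 2 arccos(1 − 2y/D) = 3.111 rad. Then A = (D²/8)(θ − sin θ) = 8.113 ft² and P = Dθ/2 = 7.14 ft. Hydraulic radius R = A/P = 8.113/7.14 = 1.136 ft. Q_A = (1.486/0.014)·8.113·1.136^(2/3)·√0.00062 = 23.35 ft³/s.
Channel B: With bottom width b = 4.61 ft and side slope z = 0.55: A = (b + zy)y = (4.61 + 0.55×3.71)×3.71 = 24.67 ft²; P = b + 2y√(1+z²) = 4.61 + 2×3.71×1.141 = 13.08 ft. Hydraulic radius R = A/P = 24.67/13.08 = 1.887 ft. Q_B = (1.486/0.014)·24.67·1.887^(2/3)·√0.00062 = 99.56 ft³/s.
Q_A = 23.35 ft³/s vs Q_B = 99.56 ft³/s, so channel B carries more.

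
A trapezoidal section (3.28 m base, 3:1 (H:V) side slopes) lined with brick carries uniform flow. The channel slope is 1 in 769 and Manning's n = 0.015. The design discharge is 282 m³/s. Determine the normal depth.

Manning's equation rearranged: A R^(2/3) = nQ / (1·√S) = 0.015 × 282 / (√0.0013) = 117.3.
Trying y = 3.33 m: A R^(2/3) = 65.76 — too small.
Trying y = 5.39 m: A R^(2/3) = 208.5 — too large.
Trying y = 4.25 m: A R^(2/3) = 117.3 — matches.

y_n = 4.25 m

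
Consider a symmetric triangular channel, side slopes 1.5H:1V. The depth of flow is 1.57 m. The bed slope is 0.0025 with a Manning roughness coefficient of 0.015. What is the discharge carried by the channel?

Q = 9.28 m³/s

For a triangular section with side slope z = 1.5: A = zy² = 1.5×1.57² = 3.697 m²; P = 2y√(1+z²) = 2×1.57×1.803 = 5.661 m.
Hydraulic radius R = A/P = 3.697/5.661 = 0.6532 m.
Manning's equation: Q = (1/n) A R^(2/3) S^(1/2) = (1/0.015) × 3.697 × 0.6532^(2/3) × 0.0025^(1/2) = 9.28 m³/s.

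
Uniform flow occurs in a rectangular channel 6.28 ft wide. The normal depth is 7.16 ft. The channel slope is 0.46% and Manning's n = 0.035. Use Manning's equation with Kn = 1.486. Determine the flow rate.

Q = 218 ft³/s

Flow area A = b·y = 6.28 × 7.16 = 44.96 ft². Wetted perimeter P = b + 2y = 6.28 + 2×7.16 = 20.6 ft.
Hydraulic radius R = A/P = 44.96/20.6 = 2.183 ft.
Manning's equation: Q = (1.486/n) A R^(2/3) S^(1/2) = (1.486/0.035) × 44.96 × 2.183^(2/3) × 0.0046^(1/2) = 218 ft³/s.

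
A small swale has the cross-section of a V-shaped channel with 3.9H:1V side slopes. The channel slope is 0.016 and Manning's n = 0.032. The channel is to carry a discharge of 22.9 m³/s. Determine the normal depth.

Manning's equation rearranged: A R^(2/3) = nQ / (1·√S) = 0.032 × 22.9 / (√0.016) = 5.793.
At y = 1.55 m: A R^(2/3) = 7.739 — too large.
At y = 1.39 m: A R^(2/3) = 5.788 — matches.

y_n = 1.39 m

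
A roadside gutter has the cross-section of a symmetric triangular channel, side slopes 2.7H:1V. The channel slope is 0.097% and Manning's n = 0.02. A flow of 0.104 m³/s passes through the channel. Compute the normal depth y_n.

y_n = 0.302 m

Manning's equation rearranged: A R^(2/3) = nQ / (1·√S) = 0.02 × 0.104 / (√0.00097) = 0.06678.
At y = 0.343 m: A R^(2/3) = 0.09394 — too large.
At y = 0.265 m: A R^(2/3) = 0.04721 — too small.
At y = 0.302 m: A R^(2/3) = 0.0669 — matches.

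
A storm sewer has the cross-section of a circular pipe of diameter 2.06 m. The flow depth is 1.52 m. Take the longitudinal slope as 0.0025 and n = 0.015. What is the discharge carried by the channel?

Q = 6.38 m³/s

For a circular section of diameter D = 2.06 m at depth y = 1.52 m, the central angle is θ = 2 arccos(1 − 2y/D) = 4.133 rad. Then A = (D²/8)(θ − sin θ) = 2.636 m² and P = Dθ/2 = 4.257 m.
Hydraulic radius R = A/P = 2.636/4.257 = 0.6193 m.
Manning's equation: Q = (1/n) A R^(2/3) S^(1/2) = (1/0.015) × 2.636 × 0.6193^(2/3) × 0.0025^(1/2) = 6.38 m³/s.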